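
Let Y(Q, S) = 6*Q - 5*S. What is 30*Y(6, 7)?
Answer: 30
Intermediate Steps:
Y(Q, S) = -5*S + 6*Q
30*Y(6, 7) = 30*(-5*7 + 6*6) = 30*(-35 + 36) = 30*1 = 30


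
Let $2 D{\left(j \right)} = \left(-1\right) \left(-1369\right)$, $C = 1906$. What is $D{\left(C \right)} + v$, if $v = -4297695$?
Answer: $- \frac{8594021}{2} \approx -4.297 \cdot 10^{6}$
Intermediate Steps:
$D{\left(j \right)} = \frac{1369}{2}$ ($D{\left(j \right)} = \frac{\left(-1\right) \left(-1369\right)}{2} = \frac{1}{2} \cdot 1369 = \frac{1369}{2}$)
$D{\left(C \right)} + v = \frac{1369}{2} - 4297695 = - \frac{8594021}{2}$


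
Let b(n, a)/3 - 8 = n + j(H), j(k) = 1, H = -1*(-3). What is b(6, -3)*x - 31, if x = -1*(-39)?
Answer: 1724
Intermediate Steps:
H = 3
x = 39
b(n, a) = 27 + 3*n (b(n, a) = 24 + 3*(n + 1) = 24 + 3*(1 + n) = 24 + (3 + 3*n) = 27 + 3*n)
b(6, -3)*x - 31 = (27 + 3*6)*39 - 31 = (27 + 18)*39 - 31 = 45*39 - 31 = 1755 - 31 = 1724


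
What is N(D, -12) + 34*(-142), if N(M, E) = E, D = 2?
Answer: -4840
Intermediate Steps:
N(D, -12) + 34*(-142) = -12 + 34*(-142) = -12 - 4828 = -4840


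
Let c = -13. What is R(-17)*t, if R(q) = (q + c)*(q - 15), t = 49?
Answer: 47040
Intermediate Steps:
R(q) = (-15 + q)*(-13 + q) (R(q) = (q - 13)*(q - 15) = (-13 + q)*(-15 + q) = (-15 + q)*(-13 + q))
R(-17)*t = (195 + (-17)² - 28*(-17))*49 = (195 + 289 + 476)*49 = 960*49 = 47040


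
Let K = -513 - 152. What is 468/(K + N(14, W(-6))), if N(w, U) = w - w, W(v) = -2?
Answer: -468/665 ≈ -0.70376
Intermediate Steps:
K = -665
N(w, U) = 0
468/(K + N(14, W(-6))) = 468/(-665 + 0) = 468/(-665) = -1/665*468 = -468/665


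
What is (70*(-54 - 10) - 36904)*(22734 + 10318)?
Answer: -1367823968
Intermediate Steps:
(70*(-54 - 10) - 36904)*(22734 + 10318) = (70*(-64) - 36904)*33052 = (-4480 - 36904)*33052 = -41384*33052 = -1367823968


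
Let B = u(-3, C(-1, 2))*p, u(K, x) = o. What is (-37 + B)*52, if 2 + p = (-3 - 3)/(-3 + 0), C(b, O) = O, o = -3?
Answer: -1924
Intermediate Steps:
u(K, x) = -3
p = 0 (p = -2 + (-3 - 3)/(-3 + 0) = -2 - 6/(-3) = -2 - 6*(-⅓) = -2 + 2 = 0)
B = 0 (B = -3*0 = 0)
(-37 + B)*52 = (-37 + 0)*52 = -37*52 = -1924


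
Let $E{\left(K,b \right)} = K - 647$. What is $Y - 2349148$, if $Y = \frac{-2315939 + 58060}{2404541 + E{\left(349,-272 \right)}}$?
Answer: $- \frac{5647924892843}{2404243} \approx -2.3491 \cdot 10^{6}$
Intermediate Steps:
$E{\left(K,b \right)} = -647 + K$
$Y = - \frac{2257879}{2404243}$ ($Y = \frac{-2315939 + 58060}{2404541 + \left(-647 + 349\right)} = - \frac{2257879}{2404541 - 298} = - \frac{2257879}{2404243} \approx -0.93912$)
$Y - 2349148 = - \frac{2257879}{2404243} - 2349148 = - \frac{5647924892843}{2404243}$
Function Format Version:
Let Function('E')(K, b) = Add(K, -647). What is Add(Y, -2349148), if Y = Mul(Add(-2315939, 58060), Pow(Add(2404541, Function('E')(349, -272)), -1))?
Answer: Rational(-5647924892843, 2404243) ≈ -2.3491e+6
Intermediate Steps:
Function('E')(K, b) = Add(-647, K)
Y = Rational(-2257879, 2404243) (Y = Mul(Add(-2315939, 58060), Pow(Add(2404541, Add(-647, 349)), -1)) = Mul(-2257879, Pow(Add(2404541, -298), -1)) = Mul(-2257879, Pow(2404243, -1)) = Mul(-2257879, Rational(1, 2404243)) = Rational(-2257879, 2404243) ≈ -0.93912)
Add(Y, -2349148) = Add(Rational(-2257879, 2404243), -2349148) = Rational(-5647924892843, 2404243)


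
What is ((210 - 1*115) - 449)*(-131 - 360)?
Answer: 173814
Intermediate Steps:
((210 - 1*115) - 449)*(-131 - 360) = ((210 - 115) - 449)*(-491) = (95 - 449)*(-491) = -354*(-491) = 173814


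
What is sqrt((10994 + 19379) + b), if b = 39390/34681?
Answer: sqrt(36533152781443)/34681 ≈ 174.28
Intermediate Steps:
b = 39390/34681 (b = 39390*(1/34681) = 39390/34681 ≈ 1.1358)
sqrt((10994 + 19379) + b) = sqrt((10994 + 19379) + 39390/34681) = sqrt(30373 + 39390/34681) = sqrt(1053405403/34681) = sqrt(36533152781443)/34681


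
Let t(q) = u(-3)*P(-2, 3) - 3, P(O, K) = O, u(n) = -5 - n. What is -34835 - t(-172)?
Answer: -34836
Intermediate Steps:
t(q) = 1 (t(q) = (-5 - 1*(-3))*(-2) - 3 = (-5 + 3)*(-2) - 3 = -2*(-2) - 3 = 4 - 3 = 1)
-34835 - t(-172) = -34835 - 1*1 = -34835 - 1 = -34836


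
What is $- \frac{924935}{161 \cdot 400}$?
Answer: $- \frac{184987}{12880} \approx -14.362$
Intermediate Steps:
$- \frac{924935}{161 \cdot 400} = - \frac{924935}{64400} = \left(-924935\right) \frac{1}{64400} = - \frac{184987}{12880}$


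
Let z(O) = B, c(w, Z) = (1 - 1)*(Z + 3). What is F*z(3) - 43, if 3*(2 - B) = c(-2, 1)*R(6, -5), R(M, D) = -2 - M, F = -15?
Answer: -73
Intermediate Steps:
c(w, Z) = 0 (c(w, Z) = 0*(3 + Z) = 0)
B = 2 (B = 2 - 0*(-2 - 1*6) = 2 - 0*(-2 - 6) = 2 - 0*(-8) = 2 - ⅓*0 = 2 + 0 = 2)
z(O) = 2
F*z(3) - 43 = -15*2 - 43 = -30 - 43 = -73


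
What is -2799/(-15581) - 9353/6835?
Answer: -126597928/106496135 ≈ -1.1888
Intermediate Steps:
-2799/(-15581) - 9353/6835 = -2799*(-1/15581) - 9353*1/6835 = 2799/15581 - 9353/6835 = -126597928/106496135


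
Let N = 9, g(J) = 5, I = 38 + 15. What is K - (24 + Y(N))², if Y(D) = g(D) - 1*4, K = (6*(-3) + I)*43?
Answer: 880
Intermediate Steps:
I = 53
K = 1505 (K = (6*(-3) + 53)*43 = (-18 + 53)*43 = 35*43 = 1505)
Y(D) = 1 (Y(D) = 5 - 1*4 = 5 - 4 = 1)
K - (24 + Y(N))² = 1505 - (24 + 1)² = 1505 - 1*25² = 1505 - 1*625 = 1505 - 625 = 880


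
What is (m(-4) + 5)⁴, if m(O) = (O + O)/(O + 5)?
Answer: 81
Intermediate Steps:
m(O) = 2*O/(5 + O) (m(O) = (2*O)/(5 + O) = 2*O/(5 + O))
(m(-4) + 5)⁴ = (2*(-4)/(5 - 4) + 5)⁴ = (2*(-4)/1 + 5)⁴ = (2*(-4)*1 + 5)⁴ = (-8 + 5)⁴ = (-3)⁴ = 81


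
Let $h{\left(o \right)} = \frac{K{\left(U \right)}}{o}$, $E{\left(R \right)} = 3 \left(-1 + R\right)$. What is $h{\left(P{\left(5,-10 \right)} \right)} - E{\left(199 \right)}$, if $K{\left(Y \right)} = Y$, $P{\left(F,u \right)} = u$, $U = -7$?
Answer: $- \frac{5933}{10} \approx -593.3$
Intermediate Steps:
$E{\left(R \right)} = -3 + 3 R$
$h{\left(o \right)} = - \frac{7}{o}$
$h{\left(P{\left(5,-10 \right)} \right)} - E{\left(199 \right)} = - \frac{7}{-10} - \left(-3 + 3 \cdot 199\right) = \left(-7\right) \left(- \frac{1}{10}\right) - \left(-3 + 597\right) = \frac{7}{10} - 594 = - \frac{5933}{10}$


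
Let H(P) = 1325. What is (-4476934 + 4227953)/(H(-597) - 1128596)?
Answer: 248981/1127271 ≈ 0.22087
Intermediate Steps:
(-4476934 + 4227953)/(H(-597) - 1128596) = (-4476934 + 4227953)/(1325 - 1128596) = -248981/(-1127271) = -248981*(-1/1127271) = 248981/1127271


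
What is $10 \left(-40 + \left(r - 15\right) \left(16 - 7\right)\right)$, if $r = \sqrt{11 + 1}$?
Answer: $-1750 + 180 \sqrt{3} \approx -1438.2$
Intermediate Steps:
$r = 2 \sqrt{3}$ ($r = \sqrt{12} = 2 \sqrt{3} \approx 3.4641$)
$10 \left(-40 + \left(r - 15\right) \left(16 - 7\right)\right) = 10 \left(-40 + \left(2 \sqrt{3} - 15\right) \left(16 - 7\right)\right) = 10 \left(-40 + \left(-15 + 2 \sqrt{3}\right) 9\right) = 10 \left(-40 - \left(135 - 18 \sqrt{3}\right)\right) = 10 \left(-175 + 18 \sqrt{3}\right) = -1750 + 180 \sqrt{3}$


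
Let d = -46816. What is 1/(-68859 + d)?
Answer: -1/115675 ≈ -8.6449e-6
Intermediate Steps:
1/(-68859 + d) = 1/(-68859 - 46816) = 1/(-115675) = -1/115675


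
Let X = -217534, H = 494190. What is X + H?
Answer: 276656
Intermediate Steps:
X + H = -217534 + 494190 = 276656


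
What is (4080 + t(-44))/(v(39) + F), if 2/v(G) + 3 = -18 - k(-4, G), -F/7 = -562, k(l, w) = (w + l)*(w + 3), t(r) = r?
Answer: 1504419/1466398 ≈ 1.0259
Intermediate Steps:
k(l, w) = (3 + w)*(l + w) (k(l, w) = (l + w)*(3 + w) = (3 + w)*(l + w))
F = 3934 (F = -7*(-562) = 3934)
v(G) = 2/(-9 + G - G²) (v(G) = 2/(-3 + (-18 - (G² + 3*(-4) + 3*G - 4*G))) = 2/(-3 + (-18 - (G² - 12 + 3*G - 4*G))) = 2/(-3 + (-18 - (-12 + G² - G))) = 2/(-3 + (-18 + (12 + G - G²))) = 2/(-3 + (-6 + G - G²)) = 2/(-9 + G - G²))
(4080 + t(-44))/(v(39) + F) = (4080 - 44)/(-2/(9 + 39² - 1*39) + 3934) = 4036/(-2/(9 + 1521 - 39) + 3934) = 4036/(-2/1491 + 3934) = 4036/(5865592/1491) = 4036*(1491/5865592) = 1504419/1466398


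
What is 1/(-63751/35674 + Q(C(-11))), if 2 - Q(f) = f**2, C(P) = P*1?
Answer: -35674/4308957 ≈ -0.0082790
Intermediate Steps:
C(P) = P
Q(f) = 2 - f**2
1/(-63751/35674 + Q(C(-11))) = 1/(-63751/35674 + (2 - 1*(-11)**2)) = 1/(-63751*1/35674 + (2 - 1*121)) = 1/(-63751/35674 + (2 - 121)) = 1/(-63751/35674 - 119) = 1/(-4308957/35674) = -35674/4308957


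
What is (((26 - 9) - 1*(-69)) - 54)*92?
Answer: 2944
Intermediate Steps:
(((26 - 9) - 1*(-69)) - 54)*92 = ((17 + 69) - 54)*92 = (86 - 54)*92 = 32*92 = 2944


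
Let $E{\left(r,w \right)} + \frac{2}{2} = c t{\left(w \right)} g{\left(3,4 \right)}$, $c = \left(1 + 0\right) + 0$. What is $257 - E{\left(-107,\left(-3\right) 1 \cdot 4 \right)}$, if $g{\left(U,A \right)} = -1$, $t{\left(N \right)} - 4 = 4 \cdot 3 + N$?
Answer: $262$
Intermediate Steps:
$t{\left(N \right)} = 16 + N$ ($t{\left(N \right)} = 4 + \left(4 \cdot 3 + N\right) = 4 + \left(12 + N\right) = 16 + N$)
$c = 1$ ($c = 1 + 0 = 1$)
$E{\left(r,w \right)} = -17 - w$ ($E{\left(r,w \right)} = -1 + 1 \left(16 + w\right) \left(-1\right) = -1 + \left(16 + w\right) \left(-1\right) = -1 - \left(16 + w\right) = -17 - w$)
$257 - E{\left(-107,\left(-3\right) 1 \cdot 4 \right)} = 257 - \left(-17 - \left(-3\right) 1 \cdot 4\right) = 257 - \left(-17 - \left(-3\right) 4\right) = 257 - \left(-17 - -12\right) = 257 - \left(-17 + 12\right) = 257 - -5 = 257 + 5 = 262$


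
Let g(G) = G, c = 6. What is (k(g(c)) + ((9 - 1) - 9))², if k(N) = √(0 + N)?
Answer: (-1 + √6)² ≈ 2.1010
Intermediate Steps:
k(N) = √N
(k(g(c)) + ((9 - 1) - 9))² = (√6 + ((9 - 1) - 9))² = (√6 + (8 - 9))² = (√6 - 1)² = (-1 + √6)²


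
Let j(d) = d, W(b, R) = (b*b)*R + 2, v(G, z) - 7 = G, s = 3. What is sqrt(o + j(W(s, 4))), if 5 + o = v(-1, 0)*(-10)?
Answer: 3*I*sqrt(3) ≈ 5.1962*I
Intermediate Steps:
v(G, z) = 7 + G
W(b, R) = 2 + R*b**2 (W(b, R) = b**2*R + 2 = R*b**2 + 2 = 2 + R*b**2)
o = -65 (o = -5 + (7 - 1)*(-10) = -5 + 6*(-10) = -5 - 60 = -65)
sqrt(o + j(W(s, 4))) = sqrt(-65 + (2 + 4*3**2)) = sqrt(-65 + (2 + 4*9)) = sqrt(-65 + (2 + 36)) = sqrt(-65 + 38) = sqrt(-27) = 3*I*sqrt(3)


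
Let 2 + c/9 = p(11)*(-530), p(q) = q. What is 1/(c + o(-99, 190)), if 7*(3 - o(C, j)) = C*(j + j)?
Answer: -7/329775 ≈ -2.1227e-5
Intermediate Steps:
o(C, j) = 3 - 2*C*j/7 (o(C, j) = 3 - C*(j + j)/7 = 3 - C*2*j/7 = 3 - 2*C*j/7)
c = -52488 (c = -18 + 9*(11*(-530)) = -18 + 9*(-5830) = -18 - 52470 = -52488)
1/(c + o(-99, 190)) = 1/(-52488 + (3 - 2/7*(-99)*190)) = 1/(-52488 + (3 + 37620/7)) = 1/(-52488 + 37641/7) = 1/(-329775/7) = -7/329775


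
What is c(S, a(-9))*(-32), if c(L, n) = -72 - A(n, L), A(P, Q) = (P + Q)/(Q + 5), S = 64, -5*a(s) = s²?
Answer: 802528/345 ≈ 2326.2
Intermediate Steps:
a(s) = -s²/5
A(P, Q) = (P + Q)/(5 + Q)
c(L, n) = -72 - (L + n)/(5 + L) (c(L, n) = -72 - (n + L)/(5 + L) = -72 - (L + n)/(5 + L))
c(S, a(-9))*(-32) = ((-360 - (-1)*(-9)²/5 - 73*64)/(5 + 64))*(-32) = ((-360 - (-1)*81/5 - 4672)/69)*(-32) = ((-360 - 1*(-81/5) - 4672)/69)*(-32) = ((-360 + 81/5 - 4672)/69)*(-32) = ((1/69)*(-25079/5))*(-32) = -25079/345*(-32) = 802528/345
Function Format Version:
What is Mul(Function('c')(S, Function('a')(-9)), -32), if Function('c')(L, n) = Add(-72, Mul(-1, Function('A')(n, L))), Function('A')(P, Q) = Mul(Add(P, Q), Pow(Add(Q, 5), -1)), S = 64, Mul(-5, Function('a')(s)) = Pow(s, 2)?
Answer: Rational(802528, 345) ≈ 2326.2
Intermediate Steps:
Function('a')(s) = Mul(Rational(-1, 5), Pow(s, 2))
Function('A')(P, Q) = Mul(Pow(Add(5, Q), -1), Add(P, Q)) (Function('A')(P, Q) = Mul(Add(P, Q), Pow(Add(5, Q), -1)) = Mul(Pow(Add(5, Q), -1), Add(P, Q)))
Function('c')(L, n) = Add(-72, Mul(-1, Pow(Add(5, L), -1), Add(L, n))) (Function('c')(L, n) = Add(-72, Mul(-1, Mul(Pow(Add(5, L), -1), Add(n, L)))) = Add(-72, Mul(-1, Mul(Pow(Add(5, L), -1), Add(L, n)))) = Add(-72, Mul(-1, Pow(Add(5, L), -1), Add(L, n))))
Mul(Function('c')(S, Function('a')(-9)), -32) = Mul(Mul(Pow(Add(5, 64), -1), Add(-360, Mul(-1, Mul(Rational(-1, 5), Pow(-9, 2))), Mul(-73, 64))), -32) = Mul(Mul(Pow(69, -1), Add(-360, Mul(-1, Mul(Rational(-1, 5), 81)), -4672)), -32) = Mul(Mul(Rational(1, 69), Add(-360, Mul(-1, Rational(-81, 5)), -4672)), -32) = Mul(Mul(Rational(1, 69), Add(-360, Rational(81, 5), -4672)), -32) = Mul(Mul(Rational(1, 69), Rational(-25079, 5)), -32) = Mul(Rational(-25079, 345), -32) = Rational(802528, 345)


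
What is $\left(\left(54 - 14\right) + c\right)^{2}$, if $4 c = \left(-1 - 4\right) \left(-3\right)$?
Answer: $\frac{30625}{16} \approx 1914.1$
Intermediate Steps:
$c = \frac{15}{4}$ ($c = \frac{\left(-1 - 4\right) \left(-3\right)}{4} = \frac{\left(-5\right) \left(-3\right)}{4} = \frac{1}{4} \cdot 15 = \frac{15}{4} \approx 3.75$)
$\left(\left(54 - 14\right) + c\right)^{2} = \left(\left(54 - 14\right) + \frac{15}{4}\right)^{2} = \left(40 + \frac{15}{4}\right)^{2} = \left(\frac{175}{4}\right)^{2} = \frac{30625}{16}$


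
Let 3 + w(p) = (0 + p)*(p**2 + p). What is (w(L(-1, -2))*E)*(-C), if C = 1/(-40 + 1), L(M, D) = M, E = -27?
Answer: 27/13 ≈ 2.0769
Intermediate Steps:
w(p) = -3 + p*(p + p**2) (w(p) = -3 + (0 + p)*(p**2 + p) = -3 + p*(p + p**2))
C = -1/39 (C = 1/(-39) = -1/39 ≈ -0.025641)
(w(L(-1, -2))*E)*(-C) = ((-3 + (-1)**2 + (-1)**3)*(-27))*(-1*(-1/39)) = ((-3 + 1 - 1)*(-27))*(1/39) = -3*(-27)*(1/39) = 81*(1/39) = 27/13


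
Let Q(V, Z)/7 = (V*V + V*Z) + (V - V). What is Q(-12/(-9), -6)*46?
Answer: -18032/9 ≈ -2003.6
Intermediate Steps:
Q(V, Z) = 7*V² + 7*V*Z (Q(V, Z) = 7*((V*V + V*Z) + (V - V)) = 7*((V² + V*Z) + 0) = 7*(V² + V*Z) = 7*V² + 7*V*Z)
Q(-12/(-9), -6)*46 = (7*(-12/(-9))*(-12/(-9) - 6))*46 = (7*(-12*(-⅑))*(-12*(-⅑) - 6))*46 = (7*(4/3)*(4/3 - 6))*46 = (7*(4/3)*(-14/3))*46 = -392/9*46 = -18032/9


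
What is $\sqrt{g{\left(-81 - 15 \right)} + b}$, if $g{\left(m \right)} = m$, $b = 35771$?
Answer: $5 \sqrt{1427} \approx 188.88$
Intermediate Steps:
$\sqrt{g{\left(-81 - 15 \right)} + b} = \sqrt{\left(-81 - 15\right) + 35771} = \sqrt{-96 + 35771} = \sqrt{35675} = 5 \sqrt{1427}$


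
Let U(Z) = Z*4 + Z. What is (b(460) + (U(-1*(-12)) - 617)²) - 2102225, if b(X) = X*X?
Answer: -1580376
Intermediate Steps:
b(X) = X²
U(Z) = 5*Z (U(Z) = 4*Z + Z = 5*Z)
(b(460) + (U(-1*(-12)) - 617)²) - 2102225 = (460² + (5*(-1*(-12)) - 617)²) - 2102225 = (211600 + (5*12 - 617)²) - 2102225 = (211600 + (60 - 617)²) - 2102225 = (211600 + (-557)²) - 2102225 = (211600 + 310249) - 2102225 = 521849 - 2102225 = -1580376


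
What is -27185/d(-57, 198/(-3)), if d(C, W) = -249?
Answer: 27185/249 ≈ 109.18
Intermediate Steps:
-27185/d(-57, 198/(-3)) = -27185/(-249) = -27185*(-1/249) = 27185/249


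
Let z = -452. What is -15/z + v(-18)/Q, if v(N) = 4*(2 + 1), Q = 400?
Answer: 357/5650 ≈ 0.063186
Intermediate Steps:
v(N) = 12 (v(N) = 4*3 = 12)
-15/z + v(-18)/Q = -15/(-452) + 12/400 = -15*(-1/452) + 12*(1/400) = 15/452 + 3/100 = 357/5650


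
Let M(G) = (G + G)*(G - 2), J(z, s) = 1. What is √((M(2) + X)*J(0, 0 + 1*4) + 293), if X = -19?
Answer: √274 ≈ 16.553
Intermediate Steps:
M(G) = 2*G*(-2 + G) (M(G) = (2*G)*(-2 + G) = 2*G*(-2 + G))
√((M(2) + X)*J(0, 0 + 1*4) + 293) = √((2*2*(-2 + 2) - 19)*1 + 293) = √((2*2*0 - 19)*1 + 293) = √((0 - 19)*1 + 293) = √(-19*1 + 293) = √(-19 + 293) = √274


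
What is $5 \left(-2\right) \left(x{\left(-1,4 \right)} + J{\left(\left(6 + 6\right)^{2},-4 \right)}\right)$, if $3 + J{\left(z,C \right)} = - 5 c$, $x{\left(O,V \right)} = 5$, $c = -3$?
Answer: $-170$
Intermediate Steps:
$J{\left(z,C \right)} = 12$ ($J{\left(z,C \right)} = -3 - -15 = -3 + 15 = 12$)
$5 \left(-2\right) \left(x{\left(-1,4 \right)} + J{\left(\left(6 + 6\right)^{2},-4 \right)}\right) = 5 \left(-2\right) \left(5 + 12\right) = \left(-10\right) 17 = -170$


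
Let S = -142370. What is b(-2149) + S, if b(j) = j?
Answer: -144519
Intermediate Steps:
b(-2149) + S = -2149 - 142370 = -144519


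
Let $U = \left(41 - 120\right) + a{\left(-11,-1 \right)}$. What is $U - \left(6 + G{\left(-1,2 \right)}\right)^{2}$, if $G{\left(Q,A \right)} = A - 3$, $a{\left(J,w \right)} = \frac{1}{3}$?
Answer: $- \frac{311}{3} \approx -103.67$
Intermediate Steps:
$a{\left(J,w \right)} = \frac{1}{3}$
$G{\left(Q,A \right)} = -3 + A$ ($G{\left(Q,A \right)} = A - 3 = -3 + A$)
$U = - \frac{236}{3}$ ($U = \left(41 - 120\right) + \frac{1}{3} = -79 + \frac{1}{3} = - \frac{236}{3} \approx -78.667$)
$U - \left(6 + G{\left(-1,2 \right)}\right)^{2} = - \frac{236}{3} - \left(6 + \left(-3 + 2\right)\right)^{2} = - \frac{236}{3} - \left(6 - 1\right)^{2} = - \frac{236}{3} - 5^{2} = - \frac{236}{3} - 25 = - \frac{311}{3}$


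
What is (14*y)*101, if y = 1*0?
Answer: 0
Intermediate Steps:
y = 0
(14*y)*101 = (14*0)*101 = 0*101 = 0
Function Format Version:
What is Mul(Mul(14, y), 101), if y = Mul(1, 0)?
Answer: 0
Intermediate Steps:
y = 0
Mul(Mul(14, y), 101) = Mul(Mul(14, 0), 101) = Mul(0, 101) = 0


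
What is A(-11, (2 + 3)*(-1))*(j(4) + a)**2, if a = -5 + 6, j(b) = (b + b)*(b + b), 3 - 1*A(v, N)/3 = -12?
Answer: 190125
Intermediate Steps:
A(v, N) = 45 (A(v, N) = 9 - 3*(-12) = 9 + 36 = 45)
j(b) = 4*b**2 (j(b) = (2*b)*(2*b) = 4*b**2)
a = 1
A(-11, (2 + 3)*(-1))*(j(4) + a)**2 = 45*(4*4**2 + 1)**2 = 45*(4*16 + 1)**2 = 45*(64 + 1)**2 = 45*65**2 = 45*4225 = 190125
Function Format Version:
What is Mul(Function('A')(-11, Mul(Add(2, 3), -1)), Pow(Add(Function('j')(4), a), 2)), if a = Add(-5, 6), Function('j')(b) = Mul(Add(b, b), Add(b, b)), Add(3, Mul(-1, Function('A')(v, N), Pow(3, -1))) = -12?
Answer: 190125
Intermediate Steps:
Function('A')(v, N) = 45 (Function('A')(v, N) = Add(9, Mul(-3, -12)) = Add(9, 36) = 45)
Function('j')(b) = Mul(4, Pow(b, 2)) (Function('j')(b) = Mul(Mul(2, b), Mul(2, b)) = Mul(4, Pow(b, 2)))
a = 1
Mul(Function('A')(-11, Mul(Add(2, 3), -1)), Pow(Add(Function('j')(4), a), 2)) = Mul(45, Pow(Add(Mul(4, Pow(4, 2)), 1), 2)) = Mul(45, Pow(Add(Mul(4, 16), 1), 2)) = Mul(45, Pow(Add(64, 1), 2)) = Mul(45, Pow(65, 2)) = Mul(45, 4225) = 190125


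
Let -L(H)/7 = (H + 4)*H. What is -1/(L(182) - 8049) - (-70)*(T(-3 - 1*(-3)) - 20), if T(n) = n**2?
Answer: -343018199/245013 ≈ -1400.0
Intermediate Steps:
L(H) = -7*H*(4 + H) (L(H) = -7*(H + 4)*H = -7*(4 + H)*H = -7*H*(4 + H))
-1/(L(182) - 8049) - (-70)*(T(-3 - 1*(-3)) - 20) = -1/(-7*182*(4 + 182) - 8049) - (-70)*((-3 - 1*(-3))**2 - 20) = -1/(-7*182*186 - 8049) - (-70)*((-3 + 3)**2 - 20) = -1/(-236964 - 8049) - (-70)*(0**2 - 20) = -1/(-245013) - (-70)*(0 - 20) = -1*(-1/245013) - (-70)*(-20) = 1/245013 - 1*1400 = 1/245013 - 1400 = -343018199/245013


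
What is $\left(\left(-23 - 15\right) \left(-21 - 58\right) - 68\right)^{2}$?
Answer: $8608356$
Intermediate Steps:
$\left(\left(-23 - 15\right) \left(-21 - 58\right) - 68\right)^{2} = \left(\left(-38\right) \left(-79\right) - 68\right)^{2} = \left(3002 - 68\right)^{2} = 2934^{2} = 8608356$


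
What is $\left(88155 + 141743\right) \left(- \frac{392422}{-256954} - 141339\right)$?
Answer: $- \frac{4174629154481816}{128477} \approx -3.2493 \cdot 10^{10}$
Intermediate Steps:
$\left(88155 + 141743\right) \left(- \frac{392422}{-256954} - 141339\right) = 229898 \left(\left(-392422\right) \left(- \frac{1}{256954}\right) - 141339\right) = 229898 \left(\frac{196211}{128477} - 141339\right) = 229898 \left(- \frac{18158614492}{128477}\right) = - \frac{4174629154481816}{128477}$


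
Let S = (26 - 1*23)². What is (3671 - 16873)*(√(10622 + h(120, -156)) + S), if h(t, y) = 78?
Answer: -118818 - 132020*√107 ≈ -1.4844e+6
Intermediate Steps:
S = 9 (S = (26 - 23)² = 3² = 9)
(3671 - 16873)*(√(10622 + h(120, -156)) + S) = (3671 - 16873)*(√(10622 + 78) + 9) = -13202*(√10700 + 9) = -13202*(10*√107 + 9) = -13202*(9 + 10*√107) = -118818 - 132020*√107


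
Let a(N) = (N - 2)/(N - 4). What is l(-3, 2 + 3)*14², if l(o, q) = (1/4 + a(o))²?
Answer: 729/4 ≈ 182.25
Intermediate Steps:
a(N) = (-2 + N)/(-4 + N)
l(o, q) = (¼ + (-2 + o)/(-4 + o))² (l(o, q) = (1/4 + (-2 + o)/(-4 + o))² = (¼ + (-2 + o)/(-4 + o))²)
l(-3, 2 + 3)*14² = ((-12 + 5*(-3))²/(16*(-4 - 3)²))*14² = ((1/16)*(-12 - 15)²/(-7)²)*196 = ((1/16)*(-27)²*(1/49))*196 = ((1/16)*729*(1/49))*196 = (729/784)*196 = 729/4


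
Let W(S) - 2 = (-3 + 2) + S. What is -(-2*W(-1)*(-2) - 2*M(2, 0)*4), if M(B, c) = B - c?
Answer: 16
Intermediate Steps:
W(S) = 1 + S (W(S) = 2 + ((-3 + 2) + S) = 2 + (-1 + S) = 1 + S)
-(-2*W(-1)*(-2) - 2*M(2, 0)*4) = -(-2*(1 - 1)*(-2) - 2*(2 - 1*0)*4) = -(-2*0*(-2) - 2*(2 + 0)*4) = -(0*(-2) - 2*2*4) = -(0 - 4*4) = -(0 - 16) = -1*(-16) = 16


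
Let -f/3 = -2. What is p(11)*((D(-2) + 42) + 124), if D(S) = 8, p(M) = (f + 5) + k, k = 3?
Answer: 2436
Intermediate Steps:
f = 6 (f = -3*(-2) = 6)
p(M) = 14 (p(M) = (6 + 5) + 3 = 11 + 3 = 14)
p(11)*((D(-2) + 42) + 124) = 14*((8 + 42) + 124) = 14*(50 + 124) = 14*174 = 2436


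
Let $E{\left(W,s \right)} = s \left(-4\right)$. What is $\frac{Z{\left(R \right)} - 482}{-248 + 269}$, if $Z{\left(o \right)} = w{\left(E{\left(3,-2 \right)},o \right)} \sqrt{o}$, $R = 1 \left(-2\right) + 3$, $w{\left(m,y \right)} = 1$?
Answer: $- \frac{481}{21} \approx -22.905$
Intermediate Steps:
$E{\left(W,s \right)} = - 4 s$
$R = 1$ ($R = -2 + 3 = 1$)
$Z{\left(o \right)} = \sqrt{o}$ ($Z{\left(o \right)} = 1 \sqrt{o} = \sqrt{o}$)
$\frac{Z{\left(R \right)} - 482}{-248 + 269} = \frac{\sqrt{1} - 482}{-248 + 269} = \frac{1 - 482}{21} = \left(-481\right) \frac{1}{21} = - \frac{481}{21}$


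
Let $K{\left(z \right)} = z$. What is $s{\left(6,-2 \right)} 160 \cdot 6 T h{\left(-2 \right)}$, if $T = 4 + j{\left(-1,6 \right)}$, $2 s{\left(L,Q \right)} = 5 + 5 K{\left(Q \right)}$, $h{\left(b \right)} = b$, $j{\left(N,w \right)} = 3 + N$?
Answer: $28800$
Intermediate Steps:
$s{\left(L,Q \right)} = \frac{5}{2} + \frac{5 Q}{2}$ ($s{\left(L,Q \right)} = \frac{5 + 5 Q}{2} = \frac{5}{2} + \frac{5 Q}{2}$)
$T = 6$ ($T = 4 + \left(3 - 1\right) = 4 + 2 = 6$)
$s{\left(6,-2 \right)} 160 \cdot 6 T h{\left(-2 \right)} = \left(\frac{5}{2} + \frac{5}{2} \left(-2\right)\right) 160 \cdot 6 \cdot 6 \left(-2\right) = \left(\frac{5}{2} - 5\right) 160 \cdot 36 \left(-2\right) = \left(- \frac{5}{2}\right) 160 \left(-72\right) = \left(-400\right) \left(-72\right) = 28800$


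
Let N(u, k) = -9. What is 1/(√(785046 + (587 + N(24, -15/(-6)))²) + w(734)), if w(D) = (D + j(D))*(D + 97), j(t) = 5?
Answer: 614109/377128744751 - √1119130/377128744751 ≈ 1.6256e-6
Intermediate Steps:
w(D) = (5 + D)*(97 + D) (w(D) = (D + 5)*(D + 97) = (5 + D)*(97 + D))
1/(√(785046 + (587 + N(24, -15/(-6)))²) + w(734)) = 1/(√(785046 + (587 - 9)²) + (485 + 734² + 102*734)) = 1/(√(785046 + 578²) + (485 + 538756 + 74868)) = 1/(√(785046 + 334084) + 614109) = 1/(√1119130 + 614109) = 1/(614109 + √1119130)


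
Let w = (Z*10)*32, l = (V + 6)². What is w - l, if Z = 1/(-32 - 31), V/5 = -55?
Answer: -4559063/63 ≈ -72366.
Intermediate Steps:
V = -275 (V = 5*(-55) = -275)
l = 72361 (l = (-275 + 6)² = (-269)² = 72361)
Z = -1/63 (Z = 1/(-63) = -1/63 ≈ -0.015873)
w = -320/63 (w = -1/63*10*32 = -10/63*32 = -320/63 ≈ -5.0794)
w - l = -320/63 - 1*72361 = -320/63 - 72361 = -4559063/63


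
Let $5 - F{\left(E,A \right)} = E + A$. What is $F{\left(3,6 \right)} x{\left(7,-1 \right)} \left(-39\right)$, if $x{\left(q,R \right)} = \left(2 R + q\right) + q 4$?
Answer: $5148$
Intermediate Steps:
$F{\left(E,A \right)} = 5 - A - E$ ($F{\left(E,A \right)} = 5 - \left(E + A\right) = 5 - \left(A + E\right) = 5 - A - E$)
$x{\left(q,R \right)} = 2 R + 5 q$ ($x{\left(q,R \right)} = \left(q + 2 R\right) + 4 q = 2 R + 5 q$)
$F{\left(3,6 \right)} x{\left(7,-1 \right)} \left(-39\right) = \left(5 - 6 - 3\right) \left(2 \left(-1\right) + 5 \cdot 7\right) \left(-39\right) = \left(5 - 6 - 3\right) \left(-2 + 35\right) \left(-39\right) = \left(-4\right) 33 \left(-39\right) = \left(-132\right) \left(-39\right) = 5148$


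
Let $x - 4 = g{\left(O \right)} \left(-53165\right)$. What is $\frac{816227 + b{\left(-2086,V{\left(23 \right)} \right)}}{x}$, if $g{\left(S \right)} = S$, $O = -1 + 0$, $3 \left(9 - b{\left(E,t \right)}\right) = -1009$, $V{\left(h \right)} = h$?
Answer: $\frac{2449717}{159507} \approx 15.358$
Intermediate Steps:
$b{\left(E,t \right)} = \frac{1036}{3}$ ($b{\left(E,t \right)} = 9 - - \frac{1009}{3} = 9 + \frac{1009}{3} = \frac{1036}{3}$)
$O = -1$
$x = 53169$ ($x = 4 - -53165 = 4 + 53165 = 53169$)
$\frac{816227 + b{\left(-2086,V{\left(23 \right)} \right)}}{x} = \frac{816227 + \frac{1036}{3}}{53169} = \frac{2449717}{3} \cdot \frac{1}{53169} = \frac{2449717}{159507}$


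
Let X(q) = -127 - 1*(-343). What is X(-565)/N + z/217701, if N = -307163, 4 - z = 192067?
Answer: -19680556895/22289897421 ≈ -0.88294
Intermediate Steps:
z = -192063 (z = 4 - 1*192067 = 4 - 192067 = -192063)
X(q) = 216 (X(q) = -127 + 343 = 216)
X(-565)/N + z/217701 = 216/(-307163) - 192063/217701 = 216*(-1/307163) - 192063*1/217701 = -216/307163 - 64021/72567 = -19680556895/22289897421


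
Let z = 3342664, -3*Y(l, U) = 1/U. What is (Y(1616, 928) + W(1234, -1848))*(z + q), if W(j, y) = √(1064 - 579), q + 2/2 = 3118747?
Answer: -3230705/1392 + 6461410*√485 ≈ 1.4230e+8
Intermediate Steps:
q = 3118746 (q = -1 + 3118747 = 3118746)
Y(l, U) = -1/(3*U)
W(j, y) = √485
(Y(1616, 928) + W(1234, -1848))*(z + q) = (-⅓/928 + √485)*(3342664 + 3118746) = (-⅓*1/928 + √485)*6461410 = (-1/2784 + √485)*6461410 = -3230705/1392 + 6461410*√485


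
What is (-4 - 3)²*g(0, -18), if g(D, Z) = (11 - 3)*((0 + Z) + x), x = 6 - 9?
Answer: -8232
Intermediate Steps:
x = -3
g(D, Z) = -24 + 8*Z (g(D, Z) = (11 - 3)*((0 + Z) - 3) = 8*(Z - 3) = 8*(-3 + Z) = -24 + 8*Z)
(-4 - 3)²*g(0, -18) = (-4 - 3)²*(-24 + 8*(-18)) = (-7)²*(-24 - 144) = 49*(-168) = -8232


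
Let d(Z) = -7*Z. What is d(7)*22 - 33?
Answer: -1111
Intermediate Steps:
d(7)*22 - 33 = -7*7*22 - 33 = -49*22 - 33 = -1078 - 33 = -1111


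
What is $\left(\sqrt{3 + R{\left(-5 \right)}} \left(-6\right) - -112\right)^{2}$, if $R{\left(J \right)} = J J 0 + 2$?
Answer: $12724 - 1344 \sqrt{5} \approx 9718.7$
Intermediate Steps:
$R{\left(J \right)} = 2$ ($R{\left(J \right)} = J 0 + 2 = 0 + 2 = 2$)
$\left(\sqrt{3 + R{\left(-5 \right)}} \left(-6\right) - -112\right)^{2} = \left(\sqrt{3 + 2} \left(-6\right) - -112\right)^{2} = \left(\sqrt{5} \left(-6\right) + 112\right)^{2} = \left(- 6 \sqrt{5} + 112\right)^{2} = \left(112 - 6 \sqrt{5}\right)^{2}$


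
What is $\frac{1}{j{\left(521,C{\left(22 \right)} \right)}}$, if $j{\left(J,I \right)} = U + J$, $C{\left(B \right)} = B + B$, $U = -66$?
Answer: $\frac{1}{455} \approx 0.0021978$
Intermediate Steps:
$C{\left(B \right)} = 2 B$
$j{\left(J,I \right)} = -66 + J$
$\frac{1}{j{\left(521,C{\left(22 \right)} \right)}} = \frac{1}{-66 + 521} = \frac{1}{455}$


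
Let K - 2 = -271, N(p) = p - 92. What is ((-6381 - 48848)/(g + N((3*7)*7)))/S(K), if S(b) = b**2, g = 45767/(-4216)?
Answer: -232845464/13467322793 ≈ -0.017290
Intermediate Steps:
N(p) = -92 + p
K = -269 (K = 2 - 271 = -269)
g = -45767/4216 (g = 45767*(-1/4216) = -45767/4216 ≈ -10.856)
((-6381 - 48848)/(g + N((3*7)*7)))/S(K) = ((-6381 - 48848)/(-45767/4216 + (-92 + (3*7)*7)))/((-269)**2) = -55229/(-45767/4216 + (-92 + 21*7))/72361 = -55229/(-45767/4216 + (-92 + 147))*(1/72361) = -55229/(-45767/4216 + 55)*(1/72361) = -55229/186113/4216*(1/72361) = -55229*4216/186113*(1/72361) = -232845464/186113*1/72361 = -232845464/13467322793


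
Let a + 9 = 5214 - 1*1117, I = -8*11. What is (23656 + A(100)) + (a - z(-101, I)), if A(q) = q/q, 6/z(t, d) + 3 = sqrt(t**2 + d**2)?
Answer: 248817151/8968 - 3*sqrt(17945)/8968 ≈ 27745.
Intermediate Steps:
I = -88
z(t, d) = 6/(-3 + sqrt(d**2 + t**2)) (z(t, d) = 6/(-3 + sqrt(t**2 + d**2)) = 6/(-3 + sqrt(d**2 + t**2)))
A(q) = 1
a = 4088 (a = -9 + (5214 - 1*1117) = -9 + (5214 - 1117) = -9 + 4097 = 4088)
(23656 + A(100)) + (a - z(-101, I)) = (23656 + 1) + (4088 - 6/(-3 + sqrt((-88)**2 + (-101)**2))) = 23657 + (4088 - 6/(-3 + sqrt(7744 + 10201))) = 23657 + (4088 - 6/(-3 + sqrt(17945))) = 27745 - 6/(-3 + sqrt(17945))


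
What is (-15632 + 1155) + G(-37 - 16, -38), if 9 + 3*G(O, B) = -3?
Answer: -14481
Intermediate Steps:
G(O, B) = -4 (G(O, B) = -3 + (⅓)*(-3) = -3 - 1 = -4)
(-15632 + 1155) + G(-37 - 16, -38) = (-15632 + 1155) - 4 = -14477 - 4 = -14481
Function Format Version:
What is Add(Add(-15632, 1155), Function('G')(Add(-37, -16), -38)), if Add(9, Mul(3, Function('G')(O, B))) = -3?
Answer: -14481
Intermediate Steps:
Function('G')(O, B) = -4 (Function('G')(O, B) = Add(-3, Mul(Rational(1, 3), -3)) = Add(-3, -1) = -4)
Add(Add(-15632, 1155), Function('G')(Add(-37, -16), -38)) = Add(Add(-15632, 1155), -4) = Add(-14477, -4) = -14481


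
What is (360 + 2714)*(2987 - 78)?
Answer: 8942266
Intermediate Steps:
(360 + 2714)*(2987 - 78) = 3074*2909 = 8942266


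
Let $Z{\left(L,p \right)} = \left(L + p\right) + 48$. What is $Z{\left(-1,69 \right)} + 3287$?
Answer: $3403$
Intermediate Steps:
$Z{\left(L,p \right)} = 48 + L + p$
$Z{\left(-1,69 \right)} + 3287 = \left(48 - 1 + 69\right) + 3287 = 116 + 3287 = 3403$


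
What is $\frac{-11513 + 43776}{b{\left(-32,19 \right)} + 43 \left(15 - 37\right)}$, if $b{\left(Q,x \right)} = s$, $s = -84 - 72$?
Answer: $- \frac{32263}{1102} \approx -29.277$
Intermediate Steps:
$s = -156$ ($s = -84 - 72 = -156$)
$b{\left(Q,x \right)} = -156$
$\frac{-11513 + 43776}{b{\left(-32,19 \right)} + 43 \left(15 - 37\right)} = \frac{-11513 + 43776}{-156 + 43 \left(15 - 37\right)} = \frac{32263}{-156 + 43 \left(-22\right)} = \frac{32263}{-156 - 946} = \frac{32263}{-1102} = 32263 \left(- \frac{1}{1102}\right) = - \frac{32263}{1102}$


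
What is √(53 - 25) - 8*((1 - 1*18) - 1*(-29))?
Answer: -96 + 2*√7 ≈ -90.708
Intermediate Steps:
√(53 - 25) - 8*((1 - 1*18) - 1*(-29)) = √28 - 8*((1 - 18) + 29) = 2*√7 - 8*(-17 + 29) = 2*√7 - 8*12 = 2*√7 - 96 = -96 + 2*√7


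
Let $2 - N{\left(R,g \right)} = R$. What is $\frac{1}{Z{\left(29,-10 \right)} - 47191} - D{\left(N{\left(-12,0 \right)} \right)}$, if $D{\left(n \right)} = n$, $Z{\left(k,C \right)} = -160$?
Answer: $- \frac{662915}{47351} \approx -14.0$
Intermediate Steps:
$N{\left(R,g \right)} = 2 - R$
$\frac{1}{Z{\left(29,-10 \right)} - 47191} - D{\left(N{\left(-12,0 \right)} \right)} = \frac{1}{-160 - 47191} - \left(2 - -12\right) = \frac{1}{-47351} - \left(2 + 12\right) = - \frac{1}{47351} - 14 = - \frac{662915}{47351}$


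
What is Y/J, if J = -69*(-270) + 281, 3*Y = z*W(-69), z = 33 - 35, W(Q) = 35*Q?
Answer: 1610/18911 ≈ 0.085136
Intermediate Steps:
z = -2
Y = 1610 (Y = (-70*(-69))/3 = (-2*(-2415))/3 = (1/3)*4830 = 1610)
J = 18911 (J = 18630 + 281 = 18911)
Y/J = 1610/18911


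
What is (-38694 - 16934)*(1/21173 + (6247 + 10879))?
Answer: -20171202270772/21173 ≈ -9.5269e+8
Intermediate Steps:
(-38694 - 16934)*(1/21173 + (6247 + 10879)) = -55628*(1/21173 + 17126) = -55628*362608799/21173 = -20171202270772/21173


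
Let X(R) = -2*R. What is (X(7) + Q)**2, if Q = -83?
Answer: 9409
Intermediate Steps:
(X(7) + Q)**2 = (-2*7 - 83)**2 = (-14 - 83)**2 = (-97)**2 = 9409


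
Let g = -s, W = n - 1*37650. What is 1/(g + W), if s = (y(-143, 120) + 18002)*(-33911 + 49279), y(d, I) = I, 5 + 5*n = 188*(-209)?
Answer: -5/1392722027 ≈ -3.5901e-9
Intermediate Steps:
n = -39297/5 (n = -1 + (188*(-209))/5 = -1 + (⅕)*(-39292) = -1 - 39292/5 = -39297/5 ≈ -7859.4)
s = 278498896 (s = (120 + 18002)*(-33911 + 49279) = 18122*15368 = 278498896)
W = -227547/5 (W = -39297/5 - 1*37650 = -39297/5 - 37650 = -227547/5 ≈ -45509.)
g = -278498896 (g = -1*278498896 = -278498896)
1/(g + W) = 1/(-278498896 - 227547/5) = 1/(-1392722027/5) = -5/1392722027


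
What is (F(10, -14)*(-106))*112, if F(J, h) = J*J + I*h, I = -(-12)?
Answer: 807296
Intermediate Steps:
I = 12 (I = -3*(-4) = 12)
F(J, h) = J² + 12*h (F(J, h) = J*J + 12*h = J² + 12*h)
(F(10, -14)*(-106))*112 = ((10² + 12*(-14))*(-106))*112 = ((100 - 168)*(-106))*112 = -68*(-106)*112 = 7208*112 = 807296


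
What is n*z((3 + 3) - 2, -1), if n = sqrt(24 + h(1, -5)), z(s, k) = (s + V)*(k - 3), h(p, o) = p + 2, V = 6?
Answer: -120*sqrt(3) ≈ -207.85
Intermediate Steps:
h(p, o) = 2 + p
z(s, k) = (-3 + k)*(6 + s) (z(s, k) = (s + 6)*(k - 3) = (6 + s)*(-3 + k) = (-3 + k)*(6 + s))
n = 3*sqrt(3) (n = sqrt(24 + (2 + 1)) = sqrt(24 + 3) = sqrt(27) = 3*sqrt(3) ≈ 5.1962)
n*z((3 + 3) - 2, -1) = (3*sqrt(3))*(-18 - 3*((3 + 3) - 2) + 6*(-1) - ((3 + 3) - 2)) = (3*sqrt(3))*(-18 - 3*(6 - 2) - 6 - (6 - 2)) = (3*sqrt(3))*(-18 - 3*4 - 6 - 1*4) = (3*sqrt(3))*(-18 - 12 - 6 - 4) = (3*sqrt(3))*(-40) = -120*sqrt(3)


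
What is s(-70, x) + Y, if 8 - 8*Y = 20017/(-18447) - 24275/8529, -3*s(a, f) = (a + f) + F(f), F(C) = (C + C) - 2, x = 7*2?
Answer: 803553259/69926428 ≈ 11.491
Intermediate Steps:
x = 14
F(C) = -2 + 2*C (F(C) = 2*C - 2 = -2 + 2*C)
s(a, f) = ⅔ - f - a/3 (s(a, f) = -((a + f) + (-2 + 2*f))/3 = -(-2 + a + 3*f)/3 = ⅔ - f - a/3)
Y = 104288979/69926428 (Y = 1 - (20017/(-18447) - 24275/8529)/8 = 1 - (20017*(-1/18447) - 24275*1/8529)/8 = 1 - (-20017/18447 - 24275/8529)/8 = 1 - ⅛*(-68725102/17481607) = 1 + 34362551/69926428 = 104288979/69926428 ≈ 1.4914)
s(-70, x) + Y = (⅔ - 1*14 - ⅓*(-70)) + 104288979/69926428 = (⅔ - 14 + 70/3) + 104288979/69926428 = 10 + 104288979/69926428 = 803553259/69926428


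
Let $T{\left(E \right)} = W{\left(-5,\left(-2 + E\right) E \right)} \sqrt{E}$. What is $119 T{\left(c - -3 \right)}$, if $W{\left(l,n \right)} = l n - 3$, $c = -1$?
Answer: $- 357 \sqrt{2} \approx -504.87$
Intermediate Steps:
$W{\left(l,n \right)} = -3 + l n$
$T{\left(E \right)} = \sqrt{E} \left(-3 - 5 E \left(-2 + E\right)\right)$ ($T{\left(E \right)} = \left(-3 - 5 \left(-2 + E\right) E\right) \sqrt{E} = \left(-3 - 5 E \left(-2 + E\right)\right) \sqrt{E} = \sqrt{E} \left(-3 - 5 E \left(-2 + E\right)\right)$)
$119 T{\left(c - -3 \right)} = 119 \sqrt{-1 - -3} \left(-3 - 5 \left(-1 - -3\right) \left(-2 - -2\right)\right) = 119 \sqrt{-1 + 3} \left(-3 - 5 \left(-1 + 3\right) \left(-2 + \left(-1 + 3\right)\right)\right) = 119 \sqrt{2} \left(-3 - 10 \left(-2 + 2\right)\right) = 119 \sqrt{2} \left(-3 - 10 \cdot 0\right) = 119 \sqrt{2} \left(-3 + 0\right) = 119 \sqrt{2} \left(-3\right) = 119 \left(- 3 \sqrt{2}\right) = - 357 \sqrt{2}$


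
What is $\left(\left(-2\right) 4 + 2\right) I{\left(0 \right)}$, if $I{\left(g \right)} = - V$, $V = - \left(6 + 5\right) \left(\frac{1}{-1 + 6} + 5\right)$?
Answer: $- \frac{1716}{5} \approx -343.2$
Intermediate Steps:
$V = - \frac{286}{5}$ ($V = - 11 \left(\frac{1}{5} + 5\right) = - \frac{11 \cdot 26}{5} = \left(-1\right) \frac{286}{5} = - \frac{286}{5} \approx -57.2$)
$I{\left(g \right)} = \frac{286}{5}$ ($I{\left(g \right)} = \left(-1\right) \left(- \frac{286}{5}\right) = \frac{286}{5}$)
$\left(\left(-2\right) 4 + 2\right) I{\left(0 \right)} = \left(\left(-2\right) 4 + 2\right) \frac{286}{5} = \left(-8 + 2\right) \frac{286}{5} = \left(-6\right) \frac{286}{5} = - \frac{1716}{5}$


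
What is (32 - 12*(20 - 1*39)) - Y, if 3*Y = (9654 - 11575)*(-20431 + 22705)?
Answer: 1456378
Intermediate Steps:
Y = -1456118 (Y = ((9654 - 11575)*(-20431 + 22705))/3 = (-1921*2274)/3 = (⅓)*(-4368354) = -1456118)
(32 - 12*(20 - 1*39)) - Y = (32 - 12*(20 - 1*39)) - 1*(-1456118) = (32 - 12*(20 - 39)) + 1456118 = (32 - 12*(-19)) + 1456118 = (32 + 228) + 1456118 = 260 + 1456118 = 1456378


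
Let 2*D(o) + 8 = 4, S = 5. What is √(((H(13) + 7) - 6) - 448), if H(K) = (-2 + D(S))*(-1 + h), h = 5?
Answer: I*√463 ≈ 21.517*I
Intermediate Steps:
D(o) = -2 (D(o) = -4 + (½)*4 = -4 + 2 = -2)
H(K) = -16 (H(K) = (-2 - 2)*(-1 + 5) = -4*4 = -16)
√(((H(13) + 7) - 6) - 448) = √(((-16 + 7) - 6) - 448) = √((-9 - 6) - 448) = √(-15 - 448) = √(-463) = I*√463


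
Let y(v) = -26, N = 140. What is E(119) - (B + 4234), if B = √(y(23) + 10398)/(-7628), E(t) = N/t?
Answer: -71958/17 + √2593/3814 ≈ -4232.8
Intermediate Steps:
E(t) = 140/t
B = -√2593/3814 (B = √(-26 + 10398)/(-7628) = √10372*(-1/7628) = (2*√2593)*(-1/7628) = -√2593/3814 ≈ -0.013351)
E(119) - (B + 4234) = 140/119 - (-√2593/3814 + 4234) = 140*(1/119) - (4234 - √2593/3814) = 20/17 + (-4234 + √2593/3814) = -71958/17 + √2593/3814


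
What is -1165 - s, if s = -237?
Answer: -928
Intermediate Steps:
-1165 - s = -1165 - 1*(-237) = -1165 + 237 = -928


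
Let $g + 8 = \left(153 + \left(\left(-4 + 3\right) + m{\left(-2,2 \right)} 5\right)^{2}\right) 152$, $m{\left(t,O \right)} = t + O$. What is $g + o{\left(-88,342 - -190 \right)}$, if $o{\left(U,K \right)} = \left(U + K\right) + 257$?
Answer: $24101$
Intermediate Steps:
$m{\left(t,O \right)} = O + t$
$o{\left(U,K \right)} = 257 + K + U$ ($o{\left(U,K \right)} = \left(K + U\right) + 257 = 257 + K + U$)
$g = 23400$ ($g = -8 + \left(153 + \left(\left(-4 + 3\right) + \left(2 - 2\right) 5\right)^{2}\right) 152 = -8 + \left(153 + \left(-1 + 0 \cdot 5\right)^{2}\right) 152 = -8 + \left(153 + \left(-1 + 0\right)^{2}\right) 152 = -8 + \left(153 + \left(-1\right)^{2}\right) 152 = -8 + \left(153 + 1\right) 152 = -8 + 154 \cdot 152 = -8 + 23408 = 23400$)
$g + o{\left(-88,342 - -190 \right)} = 23400 + \left(257 + \left(342 - -190\right) - 88\right) = 23400 + \left(257 + \left(342 + 190\right) - 88\right) = 23400 + \left(257 + 532 - 88\right) = 23400 + 701 = 24101$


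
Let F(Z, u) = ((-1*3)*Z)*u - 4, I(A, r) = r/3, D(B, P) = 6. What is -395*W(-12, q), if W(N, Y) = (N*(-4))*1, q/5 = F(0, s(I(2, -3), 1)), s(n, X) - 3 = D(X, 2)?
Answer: -18960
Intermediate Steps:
I(A, r) = r/3 (I(A, r) = r*(1/3) = r/3)
s(n, X) = 9 (s(n, X) = 3 + 6 = 9)
F(Z, u) = -4 - 3*Z*u (F(Z, u) = (-3*Z)*u - 4 = -3*Z*u - 4 = -4 - 3*Z*u)
q = -20 (q = 5*(-4 - 3*0*9) = 5*(-4 + 0) = 5*(-4) = -20)
W(N, Y) = -4*N (W(N, Y) = -4*N*1 = -4*N)
-395*W(-12, q) = -(-1580)*(-12) = -395*48 = -18960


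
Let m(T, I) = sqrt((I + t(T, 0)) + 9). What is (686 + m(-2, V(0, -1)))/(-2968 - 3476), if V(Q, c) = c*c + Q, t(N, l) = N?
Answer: -343/3222 - sqrt(2)/3222 ≈ -0.10689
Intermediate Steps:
V(Q, c) = Q + c**2 (V(Q, c) = c**2 + Q = Q + c**2)
m(T, I) = sqrt(9 + I + T) (m(T, I) = sqrt((I + T) + 9) = sqrt(9 + I + T))
(686 + m(-2, V(0, -1)))/(-2968 - 3476) = (686 + sqrt(9 + (0 + (-1)**2) - 2))/(-2968 - 3476) = (686 + sqrt(9 + (0 + 1) - 2))/(-6444) = (686 + sqrt(9 + 1 - 2))*(-1/6444) = (686 + sqrt(8))*(-1/6444) = (686 + 2*sqrt(2))*(-1/6444) = -343/3222 - sqrt(2)/3222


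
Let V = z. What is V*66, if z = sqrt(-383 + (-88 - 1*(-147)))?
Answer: 1188*I ≈ 1188.0*I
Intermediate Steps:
z = 18*I (z = sqrt(-383 + (-88 + 147)) = sqrt(-383 + 59) = sqrt(-324) = 18*I ≈ 18.0*I)
V = 18*I ≈ 18.0*I
V*66 = (18*I)*66 = 1188*I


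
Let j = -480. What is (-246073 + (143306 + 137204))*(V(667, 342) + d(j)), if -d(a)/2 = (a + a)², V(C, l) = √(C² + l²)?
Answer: -63474278400 + 34437*√561853 ≈ -6.3448e+10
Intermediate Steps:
d(a) = -8*a² (d(a) = -2*(a + a)² = -2*4*a² = -8*a²)
(-246073 + (143306 + 137204))*(V(667, 342) + d(j)) = (-246073 + (143306 + 137204))*(√(667² + 342²) - 8*(-480)²) = (-246073 + 280510)*(√(444889 + 116964) - 8*230400) = 34437*(√561853 - 1843200) = 34437*(-1843200 + √561853) = -63474278400 + 34437*√561853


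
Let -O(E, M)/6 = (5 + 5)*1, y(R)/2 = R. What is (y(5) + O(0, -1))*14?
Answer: -700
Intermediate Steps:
y(R) = 2*R
O(E, M) = -60 (O(E, M) = -6*(5 + 5) = -60)
(y(5) + O(0, -1))*14 = (2*5 - 60)*14 = (10 - 60)*14 = -50*14 = -700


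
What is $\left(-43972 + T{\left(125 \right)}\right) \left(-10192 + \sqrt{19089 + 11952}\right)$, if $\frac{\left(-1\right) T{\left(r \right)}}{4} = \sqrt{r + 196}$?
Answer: $4 \left(10192 - 3 \sqrt{3449}\right) \left(10993 + \sqrt{321}\right) \approx 4.4113 \cdot 10^{8}$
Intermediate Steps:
$T{\left(r \right)} = - 4 \sqrt{196 + r}$ ($T{\left(r \right)} = - 4 \sqrt{r + 196} = - 4 \sqrt{196 + r}$)
$\left(-43972 + T{\left(125 \right)}\right) \left(-10192 + \sqrt{19089 + 11952}\right) = \left(-43972 - 4 \sqrt{196 + 125}\right) \left(-10192 + \sqrt{19089 + 11952}\right) = \left(-43972 - 4 \sqrt{321}\right) \left(-10192 + \sqrt{31041}\right) = \left(-43972 - 4 \sqrt{321}\right) \left(-10192 + 3 \sqrt{3449}\right)$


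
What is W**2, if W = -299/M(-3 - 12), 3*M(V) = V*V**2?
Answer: 89401/1265625 ≈ 0.070638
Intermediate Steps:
M(V) = V**3/3 (M(V) = (V*V**2)/3 = V**3/3)
W = 299/1125 (W = -299*3/(-3 - 12)**3 = -299/((1/3)*(-15)**3) = -299/((1/3)*(-3375)) = -299/(-1125) = -299*(-1/1125) = 299/1125 ≈ 0.26578)
W**2 = (299/1125)**2 = 89401/1265625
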